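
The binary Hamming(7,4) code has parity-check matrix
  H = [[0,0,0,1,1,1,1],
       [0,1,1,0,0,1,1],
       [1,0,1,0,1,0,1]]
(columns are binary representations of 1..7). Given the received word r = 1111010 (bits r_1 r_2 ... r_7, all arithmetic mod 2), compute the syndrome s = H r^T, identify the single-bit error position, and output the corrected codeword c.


s = (0, 1, 0)^T, error position = 2, corrected codeword c = 1011010

Compute s = H r^T mod 2 one row at a time:
  s_1 = 1 + 0 + 1 + 0 = 2 ≡ 0 (mod 2).
  s_2 = 1 + 1 + 1 + 0 = 3 ≡ 1 (mod 2).
  s_3 = 1 + 1 + 0 + 0 = 2 ≡ 0 (mod 2).
s = (0, 1, 0)^T — this equals column 2 of H (binary 010), so error is at position 2.
Correct: flip bit 2 of r = 1111010 to get c = 1011010.


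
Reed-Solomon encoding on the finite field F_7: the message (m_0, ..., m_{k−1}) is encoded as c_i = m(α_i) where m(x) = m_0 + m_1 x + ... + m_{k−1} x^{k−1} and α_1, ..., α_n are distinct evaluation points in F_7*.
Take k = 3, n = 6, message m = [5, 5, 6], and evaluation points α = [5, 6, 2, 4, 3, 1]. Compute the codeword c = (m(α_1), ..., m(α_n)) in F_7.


c = [5, 6, 4, 2, 4, 2]

Message polynomial: m(x) = 5 + 5·x + 6·x^2 (mod 7).
For each evaluation point α_i, compute m(α_i) mod 7:
  α_1 = 5: Horner steps 6 → 0 → 5, so m(5) = 5.
  α_2 = 6: Horner steps 6 → 6 → 6, so m(6) = 6.
  α_3 = 2: Horner steps 6 → 3 → 4, so m(2) = 4.
  α_4 = 4: Horner steps 6 → 1 → 2, so m(4) = 2.
  α_5 = 3: Horner steps 6 → 2 → 4, so m(3) = 4.
  α_6 = 1: Horner steps 6 → 4 → 2, so m(1) = 2.
Codeword c = [5, 6, 4, 2, 4, 2] ∈ F_7^6.


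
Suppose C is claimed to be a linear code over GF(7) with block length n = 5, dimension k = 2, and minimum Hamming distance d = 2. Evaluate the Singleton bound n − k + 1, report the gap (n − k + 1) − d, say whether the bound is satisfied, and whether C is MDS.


Singleton RHS = n − k + 1 = 4, slack = 2, bound satisfied, not MDS.

Singleton bound: d ≤ n − k + 1.
Here n = 5, k = 2, so n − k + 1 = 4.
Given d = 2, check d ≤ 4: YES.
Slack = (n − k + 1) − d = 2.
The code is NOT MDS (slack = 2 > 0).
Description: the claimed parameters are [5, 2, 2]_7; such a code would be non-MDS.


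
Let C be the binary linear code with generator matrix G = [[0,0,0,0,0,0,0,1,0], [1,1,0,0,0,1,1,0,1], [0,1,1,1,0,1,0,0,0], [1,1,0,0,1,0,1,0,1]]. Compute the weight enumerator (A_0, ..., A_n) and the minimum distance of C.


Weight distribution: A_0 = 1, A_1 = 1, A_2 = 1, A_3 = 1, A_4 = 2, A_5 = 5, A_6 = 3, A_7 = 1, A_8 = 1. Minimum distance d = 1.

Enumerate all 2^4 = 16 messages m ∈ F_2^4.
For each, compute codeword c = mG in F_2^9, then tally its weight.
  m = 0000 → c = 000000000, weight = 0.
  m = 1000 → c = 000000010, weight = 1.
  m = 0100 → c = 110001101, weight = 5.
  m = 1100 → c = 110001111, weight = 6.
  m = 0010 → c = 011101000, weight = 4.
  m = 1010 → c = 011101010, weight = 5.
  m = 0110 → c = 101100101, weight = 5.
  m = 1110 → c = 101100111, weight = 6.
  m = 0001 → c = 110010101, weight = 5.
  m = 1001 → c = 110010111, weight = 6.
  m = 0101 → c = 000011000, weight = 2.
  m = 1101 → c = 000011010, weight = 3.
  m = 0011 → c = 101111101, weight = 7.
  m = 1011 → c = 101111111, weight = 8.
  m = 0111 → c = 011110000, weight = 4.
  m = 1111 → c = 011110010, weight = 5.
Tally weights:
  weight 0: 1 codewords.
  weight 1: 1 codewords.
  weight 2: 1 codewords.
  weight 3: 1 codewords.
  weight 4: 2 codewords.
  weight 5: 5 codewords.
  weight 6: 3 codewords.
  weight 7: 1 codewords.
  weight 8: 1 codewords.
Minimum distance d = smallest w > 0 with A_w > 0 = 1.
Sanity: Σ A_w = 16 = 2^4 = 16 ✓.


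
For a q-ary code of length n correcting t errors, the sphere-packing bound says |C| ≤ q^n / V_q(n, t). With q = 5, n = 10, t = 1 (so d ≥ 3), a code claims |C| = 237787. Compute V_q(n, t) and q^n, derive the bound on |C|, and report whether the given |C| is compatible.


V_q(n, t) = 41, q^n = 9765625, Hamming bound = 238185, |C| = 237787 ≤ bound (satisfied).

Step 1: Compute V_q(n, t) = Σ_{j=0}^1 C(n, j) (q−1)^j.
  j = 0: C(10,0)·(4)^0 = 1·1 = 1.
  j = 1: C(10,1)·(4)^1 = 10·4 = 40.
  V_q(n, t) = 1 + 40 = 41.
Step 2: q^n = 5^10 = 9765625.
Step 3: Hamming bound ⌊q^n / V_q(n,t)⌋ = ⌊9765625/41⌋ = 238185.
Step 4: Compare |C| = 237787 to 238185: satisfied.
The claimed |C| lies below the Hamming bound.


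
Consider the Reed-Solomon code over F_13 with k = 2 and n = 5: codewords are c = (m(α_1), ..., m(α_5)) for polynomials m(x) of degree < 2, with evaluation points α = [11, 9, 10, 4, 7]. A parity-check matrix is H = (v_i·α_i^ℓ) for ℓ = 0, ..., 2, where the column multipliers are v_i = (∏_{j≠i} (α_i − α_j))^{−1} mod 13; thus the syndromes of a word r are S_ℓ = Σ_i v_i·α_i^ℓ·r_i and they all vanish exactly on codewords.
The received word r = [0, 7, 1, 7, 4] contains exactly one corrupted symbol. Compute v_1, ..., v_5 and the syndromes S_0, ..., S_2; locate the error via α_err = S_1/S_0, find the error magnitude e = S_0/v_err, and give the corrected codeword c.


S = (10, 12, 4), error at position 2, error magnitude e = 5, c = [0, 2, 1, 7, 4].

Step 1: column multipliers v_i = (∏_{j≠i}(α_i − α_j))^{−1} mod 13.
  i = 1 (α = 11): (11−9)(11−10)(11−4)(11−7) = 2·1·7·4 = 56 ≡ 4, so v_1 = 4^{−1} = 10 (mod 13).
  i = 2 (α = 9): (9−11)(9−10)(9−4)(9−7) = (−2)·(−1)·5·2 = 20 ≡ 7, so v_2 = 7^{−1} = 2 (mod 13).
  i = 3 (α = 10): (10−11)(10−9)(10−4)(10−7) = (−1)·1·6·3 = −18 ≡ 8, so v_3 = 8^{−1} = 5 (mod 13).
  i = 4 (α = 4): (4−11)(4−9)(4−10)(4−7) = (−7)·(−5)·(−6)·(−3) = 630 ≡ 6, so v_4 = 6^{−1} = 11 (mod 13).
  i = 5 (α = 7): (7−11)(7−9)(7−10)(7−4) = (−4)·(−2)·(−3)·3 = −72 ≡ 6, so v_5 = 6^{−1} = 11 (mod 13).
  v = [10, 2, 5, 11, 11].
Step 2: syndromes of r = [0, 7, 1, 7, 4] (all sums mod 13).
  S_0 = Σ v_i r_i = 10·0 + 2·7 + 5·1 + 11·7 + 11·4 = 140 ≡ 10.
  S_1 = Σ v_i α_i r_i = 10·11·0 + 2·9·7 + 5·10·1 + 11·4·7 + 11·7·4 = 792 ≡ 12.
  α_i^2 mod 13 = [4, 3, 9, 3, 10].
  S_2 = Σ v_i α_i^2 r_i = 10·4·0 + 2·3·7 + 5·9·1 + 11·3·7 + 11·10·4 = 758 ≡ 4.
  S = (10, 12, 4) ≠ 0, so r is not a codeword (an error is present).
Step 3: locate the error. For a single error e at position i, S_ℓ = v_i·e·α_i^ℓ, so α_err = S_1/S_0.
  S_0^{−1} = 10^{−1} = 4 (mod 13), so α_err = 12·4 = 48 ≡ 9 = α_2. Error position i = 2.
  Consistency check: S_2/S_1 = 4·12 = 48 ≡ 9 = α_err ✓ (single-error assumption holds).
Step 4: error magnitude e = S_0/v_2 = S_0·∏_{j≠2}(α_2 − α_j) = 10·7 = 70 ≡ 5 (mod 13).
Step 5: correct position 2: c_2 = r_2 − e = 7 − 5 ≡ 2 (mod 13). Hence c = [0, 2, 1, 7, 4].
  Check: interpolating c through the α_i gives m(x) = 11 + 12·x (degree < 2) with m(α_i) = c_i for every i, so c is indeed a codeword.


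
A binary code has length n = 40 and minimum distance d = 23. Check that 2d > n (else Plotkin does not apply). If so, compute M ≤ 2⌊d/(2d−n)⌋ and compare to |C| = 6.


Plotkin bound M ≤ 6; given |C| = 6 ≤ bound (satisfied).

Check applicability: 2d = 46, n = 40.
2d − n = 6 > 0, so Plotkin applies.
Compute d/(2d−n) = 23/6 ≈ 3.8333.
⌊d/(2d−n)⌋ = 3.
Plotkin bound: M ≤ 2·3 = 6.
Given |C| = 6, check: satisfied.
This |C| is at the Plotkin bound.


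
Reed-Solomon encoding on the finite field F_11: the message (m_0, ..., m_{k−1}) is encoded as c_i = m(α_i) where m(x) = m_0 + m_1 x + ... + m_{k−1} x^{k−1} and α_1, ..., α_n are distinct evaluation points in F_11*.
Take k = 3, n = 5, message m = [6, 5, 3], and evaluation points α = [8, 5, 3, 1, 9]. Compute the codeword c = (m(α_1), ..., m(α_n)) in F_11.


c = [7, 7, 4, 3, 8]

Message polynomial: m(x) = 6 + 5·x + 3·x^2 (mod 11).
For each evaluation point α_i, compute m(α_i) mod 11:
  α_1 = 8: Horner steps 3 → 7 → 7, so m(8) = 7.
  α_2 = 5: Horner steps 3 → 9 → 7, so m(5) = 7.
  α_3 = 3: Horner steps 3 → 3 → 4, so m(3) = 4.
  α_4 = 1: Horner steps 3 → 8 → 3, so m(1) = 3.
  α_5 = 9: Horner steps 3 → 10 → 8, so m(9) = 8.
Codeword c = [7, 7, 4, 3, 8] ∈ F_11^5.


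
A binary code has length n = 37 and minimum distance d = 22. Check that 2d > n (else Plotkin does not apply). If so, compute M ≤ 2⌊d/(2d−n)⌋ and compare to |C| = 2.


Plotkin bound M ≤ 6; given |C| = 2 ≤ bound (satisfied).

Check applicability: 2d = 44, n = 37.
2d − n = 7 > 0, so Plotkin applies.
Compute d/(2d−n) = 22/7 ≈ 3.1429.
⌊d/(2d−n)⌋ = 3.
Plotkin bound: M ≤ 2·3 = 6.
Given |C| = 2, check: satisfied.
This |C| is below the Plotkin bound.


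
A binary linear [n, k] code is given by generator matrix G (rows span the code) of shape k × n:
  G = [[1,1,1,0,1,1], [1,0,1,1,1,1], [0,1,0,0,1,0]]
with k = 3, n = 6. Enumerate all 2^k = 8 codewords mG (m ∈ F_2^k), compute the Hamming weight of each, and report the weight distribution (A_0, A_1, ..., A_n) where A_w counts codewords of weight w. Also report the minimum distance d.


Weight distribution: A_0 = 1, A_2 = 3, A_3 = 1, A_5 = 3. Minimum distance d = 2.

Enumerate all 2^3 = 8 messages m ∈ F_2^3.
For each, compute codeword c = mG in F_2^6, then tally its weight.
  m = 000 → c = 000000, weight = 0.
  m = 100 → c = 111011, weight = 5.
  m = 010 → c = 101111, weight = 5.
  m = 110 → c = 010100, weight = 2.
  m = 001 → c = 010010, weight = 2.
  m = 101 → c = 101001, weight = 3.
  m = 011 → c = 111101, weight = 5.
  m = 111 → c = 000110, weight = 2.
Tally weights:
  weight 0: 1 codewords.
  weight 2: 3 codewords.
  weight 3: 1 codewords.
  weight 5: 3 codewords.
Minimum distance d = smallest w > 0 with A_w > 0 = 2.
Sanity: Σ A_w = 8 = 2^3 = 8 ✓.


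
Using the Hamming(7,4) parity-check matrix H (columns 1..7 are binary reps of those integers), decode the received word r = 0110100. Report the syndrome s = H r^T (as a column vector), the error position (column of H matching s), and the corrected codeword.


s = (1, 0, 0)^T, error position = 4, corrected codeword c = 0111100

Compute s = H r^T mod 2 one row at a time:
  s_1 = 0 + 1 + 0 + 0 = 1 ≡ 1 (mod 2).
  s_2 = 1 + 1 + 0 + 0 = 2 ≡ 0 (mod 2).
  s_3 = 0 + 1 + 1 + 0 = 2 ≡ 0 (mod 2).
s = (1, 0, 0)^T — this equals column 4 of H (binary 100), so error is at position 4.
Correct: flip bit 4 of r = 0110100 to get c = 0111100.


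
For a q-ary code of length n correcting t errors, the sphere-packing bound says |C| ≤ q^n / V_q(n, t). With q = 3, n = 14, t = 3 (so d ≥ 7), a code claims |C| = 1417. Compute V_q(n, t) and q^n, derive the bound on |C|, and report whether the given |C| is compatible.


V_q(n, t) = 3305, q^n = 4782969, Hamming bound = 1447, |C| = 1417 ≤ bound (satisfied).

Step 1: Compute V_q(n, t) = Σ_{j=0}^3 C(n, j) (q−1)^j.
  j = 0: C(14,0)·(2)^0 = 1·1 = 1.
  j = 1: C(14,1)·(2)^1 = 14·2 = 28.
  j = 2: C(14,2)·(2)^2 = 91·4 = 364.
  j = 3: C(14,3)·(2)^3 = 364·8 = 2912.
  V_q(n, t) = 1 + 28 + 364 + 2912 = 3305.
Step 2: q^n = 3^14 = 4782969.
Step 3: Hamming bound ⌊q^n / V_q(n,t)⌋ = ⌊4782969/3305⌋ = 1447.
Step 4: Compare |C| = 1417 to 1447: satisfied.
The claimed |C| lies below the Hamming bound.


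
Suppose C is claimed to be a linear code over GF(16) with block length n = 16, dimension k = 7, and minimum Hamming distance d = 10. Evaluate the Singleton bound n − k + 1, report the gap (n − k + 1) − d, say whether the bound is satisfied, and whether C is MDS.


Singleton RHS = n − k + 1 = 10, slack = 0, bound satisfied, MDS.

Singleton bound: d ≤ n − k + 1.
Here n = 16, k = 7, so n − k + 1 = 10.
Given d = 10, check d ≤ 10: YES.
Slack = (n − k + 1) − d = 0.
The code is MDS (slack = 0).
Description: the claimed parameters are [16, 7, 10]_16; such a code would be MDS (meets Singleton bound).


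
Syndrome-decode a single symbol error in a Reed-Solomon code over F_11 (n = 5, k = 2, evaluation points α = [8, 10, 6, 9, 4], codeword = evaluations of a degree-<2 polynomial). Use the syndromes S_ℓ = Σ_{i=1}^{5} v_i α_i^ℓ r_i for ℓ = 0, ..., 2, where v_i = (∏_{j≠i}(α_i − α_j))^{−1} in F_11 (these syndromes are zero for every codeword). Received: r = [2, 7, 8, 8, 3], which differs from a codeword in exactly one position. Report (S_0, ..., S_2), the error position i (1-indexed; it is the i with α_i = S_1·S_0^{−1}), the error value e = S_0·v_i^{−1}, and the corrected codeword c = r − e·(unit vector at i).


S = (6, 10, 2), error at position 4, error magnitude e = 9, c = [2, 7, 8, 10, 3].

Step 1: column multipliers v_i = (∏_{j≠i}(α_i − α_j))^{−1} mod 11.
  i = 1 (α = 8): (8−10)(8−6)(8−9)(8−4) = (−2)·2·(−1)·4 = 16 ≡ 5, so v_1 = 5^{−1} = 9 (mod 11).
  i = 2 (α = 10): (10−8)(10−6)(10−9)(10−4) = 2·4·1·6 = 48 ≡ 4, so v_2 = 4^{−1} = 3 (mod 11).
  i = 3 (α = 6): (6−8)(6−10)(6−9)(6−4) = (−2)·(−4)·(−3)·2 = −48 ≡ 7, so v_3 = 7^{−1} = 8 (mod 11).
  i = 4 (α = 9): (9−8)(9−10)(9−6)(9−4) = 1·(−1)·3·5 = −15 ≡ 7, so v_4 = 7^{−1} = 8 (mod 11).
  i = 5 (α = 4): (4−8)(4−10)(4−6)(4−9) = (−4)·(−6)·(−2)·(−5) = 240 ≡ 9, so v_5 = 9^{−1} = 5 (mod 11).
  v = [9, 3, 8, 8, 5].
Step 2: syndromes of r = [2, 7, 8, 8, 3] (all sums mod 11).
  S_0 = Σ v_i r_i = 9·2 + 3·7 + 8·8 + 8·8 + 5·3 = 182 ≡ 6.
  S_1 = Σ v_i α_i r_i = 9·8·2 + 3·10·7 + 8·6·8 + 8·9·8 + 5·4·3 = 1374 ≡ 10.
  α_i^2 mod 11 = [9, 1, 3, 4, 5].
  S_2 = Σ v_i α_i^2 r_i = 9·9·2 + 3·1·7 + 8·3·8 + 8·4·8 + 5·5·3 = 706 ≡ 2.
  S = (6, 10, 2) ≠ 0, so r is not a codeword (an error is present).
Step 3: locate the error. For a single error e at position i, S_ℓ = v_i·e·α_i^ℓ, so α_err = S_1/S_0.
  S_0^{−1} = 6^{−1} = 2 (mod 11), so α_err = 10·2 = 20 ≡ 9 = α_4. Error position i = 4.
  Consistency check: S_2/S_1 = 2·10 = 20 ≡ 9 = α_err ✓ (single-error assumption holds).
Step 4: error magnitude e = S_0/v_4 = S_0·∏_{j≠4}(α_4 − α_j) = 6·7 = 42 ≡ 9 (mod 11).
Step 5: correct position 4: c_4 = r_4 − e = 8 − 9 ≡ 10 (mod 11). Hence c = [2, 7, 8, 10, 3].
  Check: interpolating c through the α_i gives m(x) = 4 + 8·x (degree < 2) with m(α_i) = c_i for every i, so c is indeed a codeword.


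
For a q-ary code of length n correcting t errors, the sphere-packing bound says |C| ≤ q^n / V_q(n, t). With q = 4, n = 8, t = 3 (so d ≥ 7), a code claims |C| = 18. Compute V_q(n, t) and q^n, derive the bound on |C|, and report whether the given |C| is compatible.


V_q(n, t) = 1789, q^n = 65536, Hamming bound = 36, |C| = 18 ≤ bound (satisfied).

Step 1: Compute V_q(n, t) = Σ_{j=0}^3 C(n, j) (q−1)^j.
  j = 0: C(8,0)·(3)^0 = 1·1 = 1.
  j = 1: C(8,1)·(3)^1 = 8·3 = 24.
  j = 2: C(8,2)·(3)^2 = 28·9 = 252.
  j = 3: C(8,3)·(3)^3 = 56·27 = 1512.
  V_q(n, t) = 1 + 24 + 252 + 1512 = 1789.
Step 2: q^n = 4^8 = 65536.
Step 3: Hamming bound ⌊q^n / V_q(n,t)⌋ = ⌊65536/1789⌋ = 36.
Step 4: Compare |C| = 18 to 36: satisfied.
The claimed |C| lies below the Hamming bound.


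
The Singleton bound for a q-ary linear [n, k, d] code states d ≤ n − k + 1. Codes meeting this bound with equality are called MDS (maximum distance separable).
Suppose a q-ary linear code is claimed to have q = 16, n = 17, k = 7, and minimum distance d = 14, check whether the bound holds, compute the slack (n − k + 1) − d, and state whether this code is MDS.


Singleton RHS = n − k + 1 = 11, slack = -3, bound violated (no such code; not MDS).

Singleton bound: d ≤ n − k + 1.
Here n = 17, k = 7, so n − k + 1 = 11.
Given d = 14, check d ≤ 11: NO.
Slack = (n − k + 1) − d = -3.
The slack is negative: d = 14 exceeds n − k + 1 = 11 by 3, so the Singleton bound is violated and no linear [17, 7, 14]_16 code can exist. In particular it is not MDS (MDS requires d = n − k + 1 exactly).
Description: the claimed parameters are [17, 7, 14]_16; such a code would be impossible (violates the Singleton bound).


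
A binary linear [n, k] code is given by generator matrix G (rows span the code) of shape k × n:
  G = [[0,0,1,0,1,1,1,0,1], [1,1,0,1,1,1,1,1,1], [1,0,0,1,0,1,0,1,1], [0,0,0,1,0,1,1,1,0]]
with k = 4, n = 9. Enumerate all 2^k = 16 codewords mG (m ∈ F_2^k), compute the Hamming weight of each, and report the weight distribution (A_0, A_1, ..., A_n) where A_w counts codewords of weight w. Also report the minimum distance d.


Weight distribution: A_0 = 1, A_3 = 2, A_4 = 4, A_5 = 6, A_6 = 2, A_8 = 1. Minimum distance d = 3.

Enumerate all 2^4 = 16 messages m ∈ F_2^4.
For each, compute codeword c = mG in F_2^9, then tally its weight.
  m = 0000 → c = 000000000, weight = 0.
  m = 1000 → c = 001011101, weight = 5.
  m = 0100 → c = 110111111, weight = 8.
  m = 1100 → c = 111100010, weight = 5.
  m = 0010 → c = 100101011, weight = 5.
  m = 1010 → c = 101110110, weight = 6.
  m = 0110 → c = 010010100, weight = 3.
  m = 1110 → c = 011001001, weight = 4.
  m = 0001 → c = 000101110, weight = 4.
  m = 1001 → c = 001110011, weight = 5.
  m = 0101 → c = 110010001, weight = 4.
  m = 1101 → c = 111001100, weight = 5.
  m = 0011 → c = 100000101, weight = 3.
  m = 1011 → c = 101011000, weight = 4.
  m = 0111 → c = 010111010, weight = 5.
  m = 1111 → c = 011100111, weight = 6.
Tally weights:
  weight 0: 1 codewords.
  weight 3: 2 codewords.
  weight 4: 4 codewords.
  weight 5: 6 codewords.
  weight 6: 2 codewords.
  weight 8: 1 codewords.
Minimum distance d = smallest w > 0 with A_w > 0 = 3.
Sanity: Σ A_w = 16 = 2^4 = 16 ✓.


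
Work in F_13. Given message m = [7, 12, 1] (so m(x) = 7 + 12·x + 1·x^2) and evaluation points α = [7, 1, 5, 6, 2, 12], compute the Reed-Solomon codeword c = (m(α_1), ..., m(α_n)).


c = [10, 7, 1, 11, 9, 9]

Message polynomial: m(x) = 7 + 12·x + 1·x^2 (mod 13).
For each evaluation point α_i, compute m(α_i) mod 13:
  α_1 = 7: Horner steps 1 → 6 → 10, so m(7) = 10.
  α_2 = 1: Horner steps 1 → 0 → 7, so m(1) = 7.
  α_3 = 5: Horner steps 1 → 4 → 1, so m(5) = 1.
  α_4 = 6: Horner steps 1 → 5 → 11, so m(6) = 11.
  α_5 = 2: Horner steps 1 → 1 → 9, so m(2) = 9.
  α_6 = 12: Horner steps 1 → 11 → 9, so m(12) = 9.
Codeword c = [10, 7, 1, 11, 9, 9] ∈ F_13^6.


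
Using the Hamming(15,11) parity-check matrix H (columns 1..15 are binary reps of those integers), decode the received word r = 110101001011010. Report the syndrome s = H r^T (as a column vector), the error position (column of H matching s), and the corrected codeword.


s = (0, 0, 0, 1)^T, error position = 1, corrected codeword c = 010101001011010

Compute s = H r^T mod 2 one row at a time:
  s_1 = 0 + 1 + 0 + 1 + 1 + 0 + 1 + 0 = 4 ≡ 0 (mod 2).
  s_2 = 1 + 0 + 1 + 0 + 1 + 0 + 1 + 0 = 4 ≡ 0 (mod 2).
  s_3 = 1 + 0 + 1 + 0 + 0 + 1 + 1 + 0 = 4 ≡ 0 (mod 2).
  s_4 = 1 + 0 + 0 + 0 + 1 + 1 + 0 + 0 = 3 ≡ 1 (mod 2).
s = (0, 0, 0, 1)^T — this equals column 1 of H (binary 0001), so error is at position 1.
Correct: flip bit 1 of r = 110101001011010 to get c = 010101001011010.


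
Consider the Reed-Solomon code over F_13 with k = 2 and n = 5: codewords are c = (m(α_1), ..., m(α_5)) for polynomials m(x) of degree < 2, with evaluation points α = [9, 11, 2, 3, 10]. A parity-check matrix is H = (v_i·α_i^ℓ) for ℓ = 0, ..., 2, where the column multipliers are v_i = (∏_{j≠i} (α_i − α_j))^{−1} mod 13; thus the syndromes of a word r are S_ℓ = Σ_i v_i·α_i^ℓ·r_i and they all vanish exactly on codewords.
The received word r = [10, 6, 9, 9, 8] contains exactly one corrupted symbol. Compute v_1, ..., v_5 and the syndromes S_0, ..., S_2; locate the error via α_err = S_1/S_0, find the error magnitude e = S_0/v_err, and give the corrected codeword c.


S = (5, 10, 7), error at position 3, error magnitude e = 11, c = [10, 6, 11, 9, 8].

Step 1: column multipliers v_i = (∏_{j≠i}(α_i − α_j))^{−1} mod 13.
  i = 1 (α = 9): (9−11)(9−2)(9−3)(9−10) = (−2)·7·6·(−1) = 84 ≡ 6, so v_1 = 6^{−1} = 11 (mod 13).
  i = 2 (α = 11): (11−9)(11−2)(11−3)(11−10) = 2·9·8·1 = 144 ≡ 1, so v_2 = 1^{−1} = 1 (mod 13).
  i = 3 (α = 2): (2−9)(2−11)(2−3)(2−10) = (−7)·(−9)·(−1)·(−8) = 504 ≡ 10, so v_3 = 10^{−1} = 4 (mod 13).
  i = 4 (α = 3): (3−9)(3−11)(3−2)(3−10) = (−6)·(−8)·1·(−7) = −336 ≡ 2, so v_4 = 2^{−1} = 7 (mod 13).
  i = 5 (α = 10): (10−9)(10−11)(10−2)(10−3) = 1·(−1)·8·7 = −56 ≡ 9, so v_5 = 9^{−1} = 3 (mod 13).
  v = [11, 1, 4, 7, 3].
Step 2: syndromes of r = [10, 6, 9, 9, 8] (all sums mod 13).
  S_0 = Σ v_i r_i = 11·10 + 1·6 + 4·9 + 7·9 + 3·8 = 239 ≡ 5.
  S_1 = Σ v_i α_i r_i = 11·9·10 + 1·11·6 + 4·2·9 + 7·3·9 + 3·10·8 = 1557 ≡ 10.
  α_i^2 mod 13 = [3, 4, 4, 9, 9].
  S_2 = Σ v_i α_i^2 r_i = 11·3·10 + 1·4·6 + 4·4·9 + 7·9·9 + 3·9·8 = 1281 ≡ 7.
  S = (5, 10, 7) ≠ 0, so r is not a codeword (an error is present).
Step 3: locate the error. For a single error e at position i, S_ℓ = v_i·e·α_i^ℓ, so α_err = S_1/S_0.
  S_0^{−1} = 5^{−1} = 8 (mod 13), so α_err = 10·8 = 80 ≡ 2 = α_3. Error position i = 3.
  Consistency check: S_2/S_1 = 7·4 = 28 ≡ 2 = α_err ✓ (single-error assumption holds).
Step 4: error magnitude e = S_0/v_3 = S_0·∏_{j≠3}(α_3 − α_j) = 5·10 = 50 ≡ 11 (mod 13).
Step 5: correct position 3: c_3 = r_3 − e = 9 − 11 ≡ 11 (mod 13). Hence c = [10, 6, 11, 9, 8].
  Check: interpolating c through the α_i gives m(x) = 2 + 11·x (degree < 2) with m(α_i) = c_i for every i, so c is indeed a codeword.


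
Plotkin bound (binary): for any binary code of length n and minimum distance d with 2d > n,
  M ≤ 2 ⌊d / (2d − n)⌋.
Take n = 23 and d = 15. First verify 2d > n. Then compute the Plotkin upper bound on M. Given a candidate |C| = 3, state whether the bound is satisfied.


Plotkin bound M ≤ 4; given |C| = 3 ≤ bound (satisfied).

Check applicability: 2d = 30, n = 23.
2d − n = 7 > 0, so Plotkin applies.
Compute d/(2d−n) = 15/7 ≈ 2.1429.
⌊d/(2d−n)⌋ = 2.
Plotkin bound: M ≤ 2·2 = 4.
Given |C| = 3, check: satisfied.
This |C| is below the Plotkin bound.


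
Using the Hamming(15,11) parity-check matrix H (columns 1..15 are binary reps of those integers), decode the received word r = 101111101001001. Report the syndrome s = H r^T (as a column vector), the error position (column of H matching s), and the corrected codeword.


s = (1, 0, 0, 0)^T, error position = 8, corrected codeword c = 101111111001001

Compute s = H r^T mod 2 one row at a time:
  s_1 = 0 + 1 + 0 + 0 + 1 + 0 + 0 + 1 = 3 ≡ 1 (mod 2).
  s_2 = 1 + 1 + 1 + 1 + 1 + 0 + 0 + 1 = 6 ≡ 0 (mod 2).
  s_3 = 0 + 1 + 1 + 1 + 0 + 0 + 0 + 1 = 4 ≡ 0 (mod 2).
  s_4 = 1 + 1 + 1 + 1 + 1 + 0 + 0 + 1 = 6 ≡ 0 (mod 2).
s = (1, 0, 0, 0)^T — this equals column 8 of H (binary 1000), so error is at position 8.
Correct: flip bit 8 of r = 101111101001001 to get c = 101111111001001.


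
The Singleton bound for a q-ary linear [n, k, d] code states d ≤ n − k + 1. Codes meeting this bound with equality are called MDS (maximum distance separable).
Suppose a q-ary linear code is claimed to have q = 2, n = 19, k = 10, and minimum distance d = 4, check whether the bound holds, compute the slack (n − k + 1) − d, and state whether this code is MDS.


Singleton RHS = n − k + 1 = 10, slack = 6, bound satisfied, not MDS.

Singleton bound: d ≤ n − k + 1.
Here n = 19, k = 10, so n − k + 1 = 10.
Given d = 4, check d ≤ 10: YES.
Slack = (n − k + 1) − d = 6.
The code is NOT MDS (slack = 6 > 0).
Description: the claimed parameters are [19, 10, 4]_2; such a code would be non-MDS.


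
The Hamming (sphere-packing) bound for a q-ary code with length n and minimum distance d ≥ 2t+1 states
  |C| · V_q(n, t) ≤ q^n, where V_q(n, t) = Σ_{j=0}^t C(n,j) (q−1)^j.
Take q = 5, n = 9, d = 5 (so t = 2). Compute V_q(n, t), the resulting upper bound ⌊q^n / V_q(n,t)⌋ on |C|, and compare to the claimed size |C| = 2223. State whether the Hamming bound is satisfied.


V_q(n, t) = 613, q^n = 1953125, Hamming bound = 3186, |C| = 2223 ≤ bound (satisfied).

Step 1: Compute V_q(n, t) = Σ_{j=0}^2 C(n, j) (q−1)^j.
  j = 0: C(9,0)·(4)^0 = 1·1 = 1.
  j = 1: C(9,1)·(4)^1 = 9·4 = 36.
  j = 2: C(9,2)·(4)^2 = 36·16 = 576.
  V_q(n, t) = 1 + 36 + 576 = 613.
Step 2: q^n = 5^9 = 1953125.
Step 3: Hamming bound ⌊q^n / V_q(n,t)⌋ = ⌊1953125/613⌋ = 3186.
Step 4: Compare |C| = 2223 to 3186: satisfied.
The claimed |C| lies below the Hamming bound.


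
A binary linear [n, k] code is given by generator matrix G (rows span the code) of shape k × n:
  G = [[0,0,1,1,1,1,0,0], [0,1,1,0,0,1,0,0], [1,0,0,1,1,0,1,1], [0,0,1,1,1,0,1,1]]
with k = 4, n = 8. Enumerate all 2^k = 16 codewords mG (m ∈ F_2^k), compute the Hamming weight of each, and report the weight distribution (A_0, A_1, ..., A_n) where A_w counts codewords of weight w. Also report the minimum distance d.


Weight distribution: A_0 = 1, A_2 = 1, A_3 = 4, A_4 = 4, A_5 = 4, A_6 = 1, A_8 = 1. Minimum distance d = 2.

Enumerate all 2^4 = 16 messages m ∈ F_2^4.
For each, compute codeword c = mG in F_2^8, then tally its weight.
  m = 0000 → c = 00000000, weight = 0.
  m = 1000 → c = 00111100, weight = 4.
  m = 0100 → c = 01100100, weight = 3.
  m = 1100 → c = 01011000, weight = 3.
  m = 0010 → c = 10011011, weight = 5.
  m = 1010 → c = 10100111, weight = 5.
  m = 0110 → c = 11111111, weight = 8.
  m = 1110 → c = 11000011, weight = 4.
  m = 0001 → c = 00111011, weight = 5.
  m = 1001 → c = 00000111, weight = 3.
  m = 0101 → c = 01011111, weight = 6.
  m = 1101 → c = 01100011, weight = 4.
  m = 0011 → c = 10100000, weight = 2.
  m = 1011 → c = 10011100, weight = 4.
  m = 0111 → c = 11000100, weight = 3.
  m = 1111 → c = 11111000, weight = 5.
Tally weights:
  weight 0: 1 codewords.
  weight 2: 1 codewords.
  weight 3: 4 codewords.
  weight 4: 4 codewords.
  weight 5: 4 codewords.
  weight 6: 1 codewords.
  weight 8: 1 codewords.
Minimum distance d = smallest w > 0 with A_w > 0 = 2.
Sanity: Σ A_w = 16 = 2^4 = 16 ✓.


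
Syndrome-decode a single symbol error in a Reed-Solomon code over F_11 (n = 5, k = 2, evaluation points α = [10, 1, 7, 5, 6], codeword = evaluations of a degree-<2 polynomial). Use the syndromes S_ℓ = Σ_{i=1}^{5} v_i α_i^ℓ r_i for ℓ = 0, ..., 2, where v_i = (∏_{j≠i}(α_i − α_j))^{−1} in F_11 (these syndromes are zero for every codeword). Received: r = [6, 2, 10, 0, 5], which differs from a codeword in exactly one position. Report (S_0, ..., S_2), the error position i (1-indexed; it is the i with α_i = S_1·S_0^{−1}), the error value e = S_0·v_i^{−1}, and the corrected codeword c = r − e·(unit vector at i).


S = (3, 8, 3), error at position 1, error magnitude e = 3, c = [3, 2, 10, 0, 5].

Step 1: column multipliers v_i = (∏_{j≠i}(α_i − α_j))^{−1} mod 11.
  i = 1 (α = 10): (10−1)(10−7)(10−5)(10−6) = 9·3·5·4 = 540 ≡ 1, so v_1 = 1^{−1} = 1 (mod 11).
  i = 2 (α = 1): (1−10)(1−7)(1−5)(1−6) = (−9)·(−6)·(−4)·(−5) = 1080 ≡ 2, so v_2 = 2^{−1} = 6 (mod 11).
  i = 3 (α = 7): (7−10)(7−1)(7−5)(7−6) = (−3)·6·2·1 = −36 ≡ 8, so v_3 = 8^{−1} = 7 (mod 11).
  i = 4 (α = 5): (5−10)(5−1)(5−7)(5−6) = (−5)·4·(−2)·(−1) = −40 ≡ 4, so v_4 = 4^{−1} = 3 (mod 11).
  i = 5 (α = 6): (6−10)(6−1)(6−7)(6−5) = (−4)·5·(−1)·1 = 20 ≡ 9, so v_5 = 9^{−1} = 5 (mod 11).
  v = [1, 6, 7, 3, 5].
Step 2: syndromes of r = [6, 2, 10, 0, 5] (all sums mod 11).
  S_0 = Σ v_i r_i = 1·6 + 6·2 + 7·10 + 3·0 + 5·5 = 113 ≡ 3.
  S_1 = Σ v_i α_i r_i = 1·10·6 + 6·1·2 + 7·7·10 + 3·5·0 + 5·6·5 = 712 ≡ 8.
  α_i^2 mod 11 = [1, 1, 5, 3, 3].
  S_2 = Σ v_i α_i^2 r_i = 1·1·6 + 6·1·2 + 7·5·10 + 3·3·0 + 5·3·5 = 443 ≡ 3.
  S = (3, 8, 3) ≠ 0, so r is not a codeword (an error is present).
Step 3: locate the error. For a single error e at position i, S_ℓ = v_i·e·α_i^ℓ, so α_err = S_1/S_0.
  S_0^{−1} = 3^{−1} = 4 (mod 11), so α_err = 8·4 = 32 ≡ 10 = α_1. Error position i = 1.
  Consistency check: S_2/S_1 = 3·7 = 21 ≡ 10 = α_err ✓ (single-error assumption holds).
Step 4: error magnitude e = S_0/v_1 = S_0·∏_{j≠1}(α_1 − α_j) = 3·1 = 3 ≡ 3 (mod 11).
Step 5: correct position 1: c_1 = r_1 − e = 6 − 3 ≡ 3 (mod 11). Hence c = [3, 2, 10, 0, 5].
  Check: interpolating c through the α_i gives m(x) = 8 + 5·x (degree < 2) with m(α_i) = c_i for every i, so c is indeed a codeword.


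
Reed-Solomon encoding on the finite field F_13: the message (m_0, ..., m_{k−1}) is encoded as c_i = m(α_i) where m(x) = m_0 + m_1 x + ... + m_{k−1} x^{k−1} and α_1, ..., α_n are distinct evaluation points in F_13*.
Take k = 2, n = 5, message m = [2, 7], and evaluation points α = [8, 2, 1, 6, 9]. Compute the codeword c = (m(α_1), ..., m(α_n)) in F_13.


c = [6, 3, 9, 5, 0]

Message polynomial: m(x) = 2 + 7·x (mod 13).
For each evaluation point α_i, compute m(α_i) mod 13:
  α_1 = 8: Horner steps 7 → 6, so m(8) = 6.
  α_2 = 2: Horner steps 7 → 3, so m(2) = 3.
  α_3 = 1: Horner steps 7 → 9, so m(1) = 9.
  α_4 = 6: Horner steps 7 → 5, so m(6) = 5.
  α_5 = 9: Horner steps 7 → 0, so m(9) = 0.
Codeword c = [6, 3, 9, 5, 0] ∈ F_13^5.


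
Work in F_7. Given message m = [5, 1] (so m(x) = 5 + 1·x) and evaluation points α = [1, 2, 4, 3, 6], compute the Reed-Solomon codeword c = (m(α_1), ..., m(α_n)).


c = [6, 0, 2, 1, 4]

Message polynomial: m(x) = 5 + 1·x (mod 7).
For each evaluation point α_i, compute m(α_i) mod 7:
  α_1 = 1: Horner steps 1 → 6, so m(1) = 6.
  α_2 = 2: Horner steps 1 → 0, so m(2) = 0.
  α_3 = 4: Horner steps 1 → 2, so m(4) = 2.
  α_4 = 3: Horner steps 1 → 1, so m(3) = 1.
  α_5 = 6: Horner steps 1 → 4, so m(6) = 4.
Codeword c = [6, 0, 2, 1, 4] ∈ F_7^5.


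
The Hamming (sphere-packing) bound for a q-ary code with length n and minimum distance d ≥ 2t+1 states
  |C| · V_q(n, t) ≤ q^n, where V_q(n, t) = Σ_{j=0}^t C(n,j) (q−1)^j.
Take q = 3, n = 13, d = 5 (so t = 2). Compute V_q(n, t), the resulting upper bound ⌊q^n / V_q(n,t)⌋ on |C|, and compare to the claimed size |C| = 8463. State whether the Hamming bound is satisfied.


V_q(n, t) = 339, q^n = 1594323, Hamming bound = 4703, |C| = 8463 > bound (violated).

Step 1: Compute V_q(n, t) = Σ_{j=0}^2 C(n, j) (q−1)^j.
  j = 0: C(13,0)·(2)^0 = 1·1 = 1.
  j = 1: C(13,1)·(2)^1 = 13·2 = 26.
  j = 2: C(13,2)·(2)^2 = 78·4 = 312.
  V_q(n, t) = 1 + 26 + 312 = 339.
Step 2: q^n = 3^13 = 1594323.
Step 3: Hamming bound ⌊q^n / V_q(n,t)⌋ = ⌊1594323/339⌋ = 4703.
Step 4: Compare |C| = 8463 to 4703: violated.
The claimed |C| lies above the Hamming bound, so no 3-ary code of length 13 with d ≥ 5 can have 8463 codewords.


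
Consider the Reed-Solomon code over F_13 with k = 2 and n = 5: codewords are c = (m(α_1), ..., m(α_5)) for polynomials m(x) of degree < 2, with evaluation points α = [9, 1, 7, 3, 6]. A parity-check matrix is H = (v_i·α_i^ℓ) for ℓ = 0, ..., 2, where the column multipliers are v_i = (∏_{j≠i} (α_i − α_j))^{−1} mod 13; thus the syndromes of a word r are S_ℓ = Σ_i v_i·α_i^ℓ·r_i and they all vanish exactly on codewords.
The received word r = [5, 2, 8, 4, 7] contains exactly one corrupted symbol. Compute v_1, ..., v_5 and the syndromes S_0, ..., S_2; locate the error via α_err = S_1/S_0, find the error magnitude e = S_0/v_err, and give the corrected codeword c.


S = (4, 10, 12), error at position 1, error magnitude e = 8, c = [10, 2, 8, 4, 7].

Step 1: column multipliers v_i = (∏_{j≠i}(α_i − α_j))^{−1} mod 13.
  i = 1 (α = 9): (9−1)(9−7)(9−3)(9−6) = 8·2·6·3 = 288 ≡ 2, so v_1 = 2^{−1} = 7 (mod 13).
  i = 2 (α = 1): (1−9)(1−7)(1−3)(1−6) = (−8)·(−6)·(−2)·(−5) = 480 ≡ 12, so v_2 = 12^{−1} = 12 (mod 13).
  i = 3 (α = 7): (7−9)(7−1)(7−3)(7−6) = (−2)·6·4·1 = −48 ≡ 4, so v_3 = 4^{−1} = 10 (mod 13).
  i = 4 (α = 3): (3−9)(3−1)(3−7)(3−6) = (−6)·2·(−4)·(−3) = −144 ≡ 12, so v_4 = 12^{−1} = 12 (mod 13).
  i = 5 (α = 6): (6−9)(6−1)(6−7)(6−3) = (−3)·5·(−1)·3 = 45 ≡ 6, so v_5 = 6^{−1} = 11 (mod 13).
  v = [7, 12, 10, 12, 11].
Step 2: syndromes of r = [5, 2, 8, 4, 7] (all sums mod 13).
  S_0 = Σ v_i r_i = 7·5 + 12·2 + 10·8 + 12·4 + 11·7 = 264 ≡ 4.
  S_1 = Σ v_i α_i r_i = 7·9·5 + 12·1·2 + 10·7·8 + 12·3·4 + 11·6·7 = 1505 ≡ 10.
  α_i^2 mod 13 = [3, 1, 10, 9, 10].
  S_2 = Σ v_i α_i^2 r_i = 7·3·5 + 12·1·2 + 10·10·8 + 12·9·4 + 11·10·7 = 2131 ≡ 12.
  S = (4, 10, 12) ≠ 0, so r is not a codeword (an error is present).
Step 3: locate the error. For a single error e at position i, S_ℓ = v_i·e·α_i^ℓ, so α_err = S_1/S_0.
  S_0^{−1} = 4^{−1} = 10 (mod 13), so α_err = 10·10 = 100 ≡ 9 = α_1. Error position i = 1.
  Consistency check: S_2/S_1 = 12·4 = 48 ≡ 9 = α_err ✓ (single-error assumption holds).
Step 4: error magnitude e = S_0/v_1 = S_0·∏_{j≠1}(α_1 − α_j) = 4·2 = 8 ≡ 8 (mod 13).
Step 5: correct position 1: c_1 = r_1 − e = 5 − 8 ≡ 10 (mod 13). Hence c = [10, 2, 8, 4, 7].
  Check: interpolating c through the α_i gives m(x) = 1 + 1·x (degree < 2) with m(α_i) = c_i for every i, so c is indeed a codeword.


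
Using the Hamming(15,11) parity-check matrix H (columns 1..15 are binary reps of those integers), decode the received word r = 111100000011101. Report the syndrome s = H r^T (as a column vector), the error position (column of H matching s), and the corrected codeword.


s = (0, 0, 0, 1)^T, error position = 1, corrected codeword c = 011100000011101

Compute s = H r^T mod 2 one row at a time:
  s_1 = 0 + 0 + 0 + 1 + 1 + 1 + 0 + 1 = 4 ≡ 0 (mod 2).
  s_2 = 1 + 0 + 0 + 0 + 1 + 1 + 0 + 1 = 4 ≡ 0 (mod 2).
  s_3 = 1 + 1 + 0 + 0 + 0 + 1 + 0 + 1 = 4 ≡ 0 (mod 2).
  s_4 = 1 + 1 + 0 + 0 + 0 + 1 + 1 + 1 = 5 ≡ 1 (mod 2).
s = (0, 0, 0, 1)^T — this equals column 1 of H (binary 0001), so error is at position 1.
Correct: flip bit 1 of r = 111100000011101 to get c = 011100000011101.


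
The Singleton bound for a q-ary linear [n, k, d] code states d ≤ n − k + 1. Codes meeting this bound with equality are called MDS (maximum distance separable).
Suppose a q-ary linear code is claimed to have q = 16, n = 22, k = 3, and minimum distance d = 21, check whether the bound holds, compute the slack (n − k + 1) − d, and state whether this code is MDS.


Singleton RHS = n − k + 1 = 20, slack = -1, bound violated (no such code; not MDS).

Singleton bound: d ≤ n − k + 1.
Here n = 22, k = 3, so n − k + 1 = 20.
Given d = 21, check d ≤ 20: NO.
Slack = (n − k + 1) − d = -1.
The slack is negative: d = 21 exceeds n − k + 1 = 20 by 1, so the Singleton bound is violated and no linear [22, 3, 21]_16 code can exist. In particular it is not MDS (MDS requires d = n − k + 1 exactly).
Description: the claimed parameters are [22, 3, 21]_16; such a code would be impossible (violates the Singleton bound).


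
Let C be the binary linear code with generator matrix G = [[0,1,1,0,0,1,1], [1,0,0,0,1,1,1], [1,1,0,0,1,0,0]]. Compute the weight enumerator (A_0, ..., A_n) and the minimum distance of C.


Weight distribution: A_0 = 1, A_1 = 1, A_3 = 2, A_4 = 3, A_5 = 1. Minimum distance d = 1.

Enumerate all 2^3 = 8 messages m ∈ F_2^3.
For each, compute codeword c = mG in F_2^7, then tally its weight.
  m = 000 → c = 0000000, weight = 0.
  m = 100 → c = 0110011, weight = 4.
  m = 010 → c = 1000111, weight = 4.
  m = 110 → c = 1110100, weight = 4.
  m = 001 → c = 1100100, weight = 3.
  m = 101 → c = 1010111, weight = 5.
  m = 011 → c = 0100011, weight = 3.
  m = 111 → c = 0010000, weight = 1.
Tally weights:
  weight 0: 1 codewords.
  weight 1: 1 codewords.
  weight 3: 2 codewords.
  weight 4: 3 codewords.
  weight 5: 1 codewords.
Minimum distance d = smallest w > 0 with A_w > 0 = 1.
Sanity: Σ A_w = 8 = 2^3 = 8 ✓.


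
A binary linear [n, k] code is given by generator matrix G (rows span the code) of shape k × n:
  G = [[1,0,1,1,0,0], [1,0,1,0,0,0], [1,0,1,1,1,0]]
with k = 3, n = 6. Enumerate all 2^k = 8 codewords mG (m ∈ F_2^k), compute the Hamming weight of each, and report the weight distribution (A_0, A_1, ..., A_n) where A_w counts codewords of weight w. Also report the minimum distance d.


Weight distribution: A_0 = 1, A_1 = 2, A_2 = 2, A_3 = 2, A_4 = 1. Minimum distance d = 1.

Enumerate all 2^3 = 8 messages m ∈ F_2^3.
For each, compute codeword c = mG in F_2^6, then tally its weight.
  m = 000 → c = 000000, weight = 0.
  m = 100 → c = 101100, weight = 3.
  m = 010 → c = 101000, weight = 2.
  m = 110 → c = 000100, weight = 1.
  m = 001 → c = 101110, weight = 4.
  m = 101 → c = 000010, weight = 1.
  m = 011 → c = 000110, weight = 2.
  m = 111 → c = 101010, weight = 3.
Tally weights:
  weight 0: 1 codewords.
  weight 1: 2 codewords.
  weight 2: 2 codewords.
  weight 3: 2 codewords.
  weight 4: 1 codewords.
Minimum distance d = smallest w > 0 with A_w > 0 = 1.
Sanity: Σ A_w = 8 = 2^3 = 8 ✓.


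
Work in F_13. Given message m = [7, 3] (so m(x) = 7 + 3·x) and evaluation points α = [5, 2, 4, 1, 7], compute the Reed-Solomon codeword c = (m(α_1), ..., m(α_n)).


c = [9, 0, 6, 10, 2]

Message polynomial: m(x) = 7 + 3·x (mod 13).
For each evaluation point α_i, compute m(α_i) mod 13:
  α_1 = 5: Horner steps 3 → 9, so m(5) = 9.
  α_2 = 2: Horner steps 3 → 0, so m(2) = 0.
  α_3 = 4: Horner steps 3 → 6, so m(4) = 6.
  α_4 = 1: Horner steps 3 → 10, so m(1) = 10.
  α_5 = 7: Horner steps 3 → 2, so m(7) = 2.
Codeword c = [9, 0, 6, 10, 2] ∈ F_13^5.


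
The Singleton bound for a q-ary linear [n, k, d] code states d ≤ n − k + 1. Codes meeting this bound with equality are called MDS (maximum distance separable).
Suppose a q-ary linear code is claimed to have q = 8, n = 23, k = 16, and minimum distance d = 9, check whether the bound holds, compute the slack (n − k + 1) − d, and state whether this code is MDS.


Singleton RHS = n − k + 1 = 8, slack = -1, bound violated (no such code; not MDS).

Singleton bound: d ≤ n − k + 1.
Here n = 23, k = 16, so n − k + 1 = 8.
Given d = 9, check d ≤ 8: NO.
Slack = (n − k + 1) − d = -1.
The slack is negative: d = 9 exceeds n − k + 1 = 8 by 1, so the Singleton bound is violated and no linear [23, 16, 9]_8 code can exist. In particular it is not MDS (MDS requires d = n − k + 1 exactly).
Description: the claimed parameters are [23, 16, 9]_8; such a code would be impossible (violates the Singleton bound).


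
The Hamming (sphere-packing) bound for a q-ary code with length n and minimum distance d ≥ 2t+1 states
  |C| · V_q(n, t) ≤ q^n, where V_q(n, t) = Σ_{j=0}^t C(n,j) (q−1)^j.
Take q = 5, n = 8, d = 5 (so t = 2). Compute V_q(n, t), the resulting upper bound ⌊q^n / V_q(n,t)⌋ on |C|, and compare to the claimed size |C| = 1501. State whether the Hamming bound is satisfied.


V_q(n, t) = 481, q^n = 390625, Hamming bound = 812, |C| = 1501 > bound (violated).

Step 1: Compute V_q(n, t) = Σ_{j=0}^2 C(n, j) (q−1)^j.
  j = 0: C(8,0)·(4)^0 = 1·1 = 1.
  j = 1: C(8,1)·(4)^1 = 8·4 = 32.
  j = 2: C(8,2)·(4)^2 = 28·16 = 448.
  V_q(n, t) = 1 + 32 + 448 = 481.
Step 2: q^n = 5^8 = 390625.
Step 3: Hamming bound ⌊q^n / V_q(n,t)⌋ = ⌊390625/481⌋ = 812.
Step 4: Compare |C| = 1501 to 812: violated.
The claimed |C| lies above the Hamming bound, so no 5-ary code of length 8 with d ≥ 5 can have 1501 codewords.


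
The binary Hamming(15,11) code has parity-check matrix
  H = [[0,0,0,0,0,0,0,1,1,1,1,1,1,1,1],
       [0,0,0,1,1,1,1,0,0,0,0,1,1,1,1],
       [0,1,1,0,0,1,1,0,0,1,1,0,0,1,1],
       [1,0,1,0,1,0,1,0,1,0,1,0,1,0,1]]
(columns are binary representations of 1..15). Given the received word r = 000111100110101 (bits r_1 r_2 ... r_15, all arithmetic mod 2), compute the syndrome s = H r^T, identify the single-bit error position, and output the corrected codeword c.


s = (0, 0, 1, 1)^T, error position = 3, corrected codeword c = 001111100110101

Compute s = H r^T mod 2 one row at a time:
  s_1 = 0 + 0 + 1 + 1 + 0 + 1 + 0 + 1 = 4 ≡ 0 (mod 2).
  s_2 = 1 + 1 + 1 + 1 + 0 + 1 + 0 + 1 = 6 ≡ 0 (mod 2).
  s_3 = 0 + 0 + 1 + 1 + 1 + 1 + 0 + 1 = 5 ≡ 1 (mod 2).
  s_4 = 0 + 0 + 1 + 1 + 0 + 1 + 1 + 1 = 5 ≡ 1 (mod 2).
s = (0, 0, 1, 1)^T — this equals column 3 of H (binary 0011), so error is at position 3.
Correct: flip bit 3 of r = 000111100110101 to get c = 001111100110101.
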